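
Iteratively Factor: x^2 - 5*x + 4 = (x - 4)*(x - 1)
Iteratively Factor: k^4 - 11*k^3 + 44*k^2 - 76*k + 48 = (k - 3)*(k^3 - 8*k^2 + 20*k - 16) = (k - 3)*(k - 2)*(k^2 - 6*k + 8) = (k - 4)*(k - 3)*(k - 2)*(k - 2)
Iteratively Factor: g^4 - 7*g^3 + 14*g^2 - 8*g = (g - 4)*(g^3 - 3*g^2 + 2*g) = (g - 4)*(g - 1)*(g^2 - 2*g) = g*(g - 4)*(g - 1)*(g - 2)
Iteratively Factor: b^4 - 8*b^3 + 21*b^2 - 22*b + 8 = (b - 2)*(b^3 - 6*b^2 + 9*b - 4) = (b - 2)*(b - 1)*(b^2 - 5*b + 4) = (b - 2)*(b - 1)^2*(b - 4)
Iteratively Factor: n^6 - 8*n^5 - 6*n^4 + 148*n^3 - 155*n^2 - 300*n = (n + 1)*(n^5 - 9*n^4 + 3*n^3 + 145*n^2 - 300*n) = (n - 5)*(n + 1)*(n^4 - 4*n^3 - 17*n^2 + 60*n) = (n - 5)^2*(n + 1)*(n^3 + n^2 - 12*n) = (n - 5)^2*(n + 1)*(n + 4)*(n^2 - 3*n) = n*(n - 5)^2*(n + 1)*(n + 4)*(n - 3)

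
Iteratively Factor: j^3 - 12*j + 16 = (j - 2)*(j^2 + 2*j - 8) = (j - 2)*(j + 4)*(j - 2)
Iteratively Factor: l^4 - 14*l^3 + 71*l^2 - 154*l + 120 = (l - 5)*(l^3 - 9*l^2 + 26*l - 24) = (l - 5)*(l - 3)*(l^2 - 6*l + 8) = (l - 5)*(l - 4)*(l - 3)*(l - 2)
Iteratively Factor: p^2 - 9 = (p + 3)*(p - 3)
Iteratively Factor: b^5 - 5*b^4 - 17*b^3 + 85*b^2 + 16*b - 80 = (b - 5)*(b^4 - 17*b^2 + 16) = (b - 5)*(b + 1)*(b^3 - b^2 - 16*b + 16) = (b - 5)*(b - 1)*(b + 1)*(b^2 - 16) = (b - 5)*(b - 4)*(b - 1)*(b + 1)*(b + 4)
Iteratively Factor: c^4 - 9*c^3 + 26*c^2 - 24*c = (c)*(c^3 - 9*c^2 + 26*c - 24) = c*(c - 4)*(c^2 - 5*c + 6) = c*(c - 4)*(c - 3)*(c - 2)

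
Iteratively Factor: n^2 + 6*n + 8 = (n + 4)*(n + 2)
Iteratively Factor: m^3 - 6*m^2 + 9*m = (m - 3)*(m^2 - 3*m) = m*(m - 3)*(m - 3)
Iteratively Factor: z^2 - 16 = (z - 4)*(z + 4)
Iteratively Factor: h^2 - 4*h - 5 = (h - 5)*(h + 1)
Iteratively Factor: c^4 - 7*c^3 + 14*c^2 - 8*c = (c)*(c^3 - 7*c^2 + 14*c - 8) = c*(c - 2)*(c^2 - 5*c + 4) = c*(c - 4)*(c - 2)*(c - 1)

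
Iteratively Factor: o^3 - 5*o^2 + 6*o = (o - 3)*(o^2 - 2*o) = (o - 3)*(o - 2)*(o)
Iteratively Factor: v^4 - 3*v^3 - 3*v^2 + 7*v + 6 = (v - 2)*(v^3 - v^2 - 5*v - 3) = (v - 2)*(v + 1)*(v^2 - 2*v - 3) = (v - 3)*(v - 2)*(v + 1)*(v + 1)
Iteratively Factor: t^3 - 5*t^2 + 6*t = (t - 3)*(t^2 - 2*t) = t*(t - 3)*(t - 2)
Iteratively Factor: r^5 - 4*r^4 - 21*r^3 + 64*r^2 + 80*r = (r)*(r^4 - 4*r^3 - 21*r^2 + 64*r + 80) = r*(r + 1)*(r^3 - 5*r^2 - 16*r + 80) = r*(r - 4)*(r + 1)*(r^2 - r - 20) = r*(r - 5)*(r - 4)*(r + 1)*(r + 4)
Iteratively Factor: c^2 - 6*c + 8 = (c - 4)*(c - 2)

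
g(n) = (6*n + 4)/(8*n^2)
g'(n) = 3/(4*n^2) - (6*n + 4)/(4*n^3)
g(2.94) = 0.31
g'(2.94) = -0.13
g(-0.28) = 3.70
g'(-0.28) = 35.99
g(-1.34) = -0.28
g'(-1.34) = -0.00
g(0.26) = 10.28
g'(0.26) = -67.99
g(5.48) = 0.15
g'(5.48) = -0.03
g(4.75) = 0.18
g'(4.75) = -0.04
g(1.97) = 0.51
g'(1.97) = -0.32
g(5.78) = 0.14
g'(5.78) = -0.03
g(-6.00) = -0.11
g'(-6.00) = -0.02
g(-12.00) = -0.06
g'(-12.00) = 0.00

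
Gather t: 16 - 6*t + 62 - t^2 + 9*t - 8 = -t^2 + 3*t + 70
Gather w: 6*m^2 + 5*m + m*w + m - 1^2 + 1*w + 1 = 6*m^2 + 6*m + w*(m + 1)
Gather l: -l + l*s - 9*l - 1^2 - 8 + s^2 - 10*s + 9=l*(s - 10) + s^2 - 10*s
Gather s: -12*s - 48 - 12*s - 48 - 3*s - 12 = -27*s - 108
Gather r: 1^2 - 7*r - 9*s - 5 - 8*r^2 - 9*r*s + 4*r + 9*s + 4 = -8*r^2 + r*(-9*s - 3)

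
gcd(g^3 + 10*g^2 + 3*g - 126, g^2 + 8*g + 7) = g + 7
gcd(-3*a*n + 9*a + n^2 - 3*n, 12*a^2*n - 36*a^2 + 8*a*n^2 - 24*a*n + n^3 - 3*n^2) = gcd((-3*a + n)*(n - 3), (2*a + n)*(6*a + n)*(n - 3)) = n - 3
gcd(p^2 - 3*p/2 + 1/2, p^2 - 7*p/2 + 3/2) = p - 1/2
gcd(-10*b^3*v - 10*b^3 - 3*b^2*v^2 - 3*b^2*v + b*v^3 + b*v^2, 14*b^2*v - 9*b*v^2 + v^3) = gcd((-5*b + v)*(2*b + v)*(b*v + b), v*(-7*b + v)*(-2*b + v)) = 1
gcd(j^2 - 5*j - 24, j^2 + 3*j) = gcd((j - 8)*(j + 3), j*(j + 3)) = j + 3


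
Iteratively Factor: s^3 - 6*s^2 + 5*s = (s - 1)*(s^2 - 5*s) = (s - 5)*(s - 1)*(s)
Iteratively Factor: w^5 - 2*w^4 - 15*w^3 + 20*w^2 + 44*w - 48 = (w + 3)*(w^4 - 5*w^3 + 20*w - 16) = (w + 2)*(w + 3)*(w^3 - 7*w^2 + 14*w - 8) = (w - 1)*(w + 2)*(w + 3)*(w^2 - 6*w + 8) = (w - 2)*(w - 1)*(w + 2)*(w + 3)*(w - 4)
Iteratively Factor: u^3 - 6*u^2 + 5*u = (u - 5)*(u^2 - u) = u*(u - 5)*(u - 1)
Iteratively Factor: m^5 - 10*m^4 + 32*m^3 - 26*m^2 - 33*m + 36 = (m - 1)*(m^4 - 9*m^3 + 23*m^2 - 3*m - 36) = (m - 4)*(m - 1)*(m^3 - 5*m^2 + 3*m + 9) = (m - 4)*(m - 1)*(m + 1)*(m^2 - 6*m + 9) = (m - 4)*(m - 3)*(m - 1)*(m + 1)*(m - 3)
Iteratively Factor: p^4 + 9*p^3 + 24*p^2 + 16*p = (p)*(p^3 + 9*p^2 + 24*p + 16) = p*(p + 4)*(p^2 + 5*p + 4) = p*(p + 1)*(p + 4)*(p + 4)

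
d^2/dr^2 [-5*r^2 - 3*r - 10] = -10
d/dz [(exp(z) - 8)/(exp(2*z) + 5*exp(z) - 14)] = (-(exp(z) - 8)*(2*exp(z) + 5) + exp(2*z) + 5*exp(z) - 14)*exp(z)/(exp(2*z) + 5*exp(z) - 14)^2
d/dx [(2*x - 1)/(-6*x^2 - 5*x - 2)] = 3*(4*x^2 - 4*x - 3)/(36*x^4 + 60*x^3 + 49*x^2 + 20*x + 4)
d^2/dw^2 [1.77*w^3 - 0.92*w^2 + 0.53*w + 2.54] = 10.62*w - 1.84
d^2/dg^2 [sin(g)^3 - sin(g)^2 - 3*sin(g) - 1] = 9*sin(g)*cos(g)^2 - 4*cos(g)^2 + 2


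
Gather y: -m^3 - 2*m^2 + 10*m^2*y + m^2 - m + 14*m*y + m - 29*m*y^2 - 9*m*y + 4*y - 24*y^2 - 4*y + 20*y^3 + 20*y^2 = -m^3 - m^2 + 20*y^3 + y^2*(-29*m - 4) + y*(10*m^2 + 5*m)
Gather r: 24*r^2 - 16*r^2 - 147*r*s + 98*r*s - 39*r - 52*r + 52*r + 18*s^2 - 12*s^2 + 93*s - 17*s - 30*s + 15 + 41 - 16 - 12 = 8*r^2 + r*(-49*s - 39) + 6*s^2 + 46*s + 28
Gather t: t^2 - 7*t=t^2 - 7*t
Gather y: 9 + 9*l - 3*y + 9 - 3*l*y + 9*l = 18*l + y*(-3*l - 3) + 18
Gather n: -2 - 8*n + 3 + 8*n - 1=0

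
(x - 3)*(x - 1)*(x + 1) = x^3 - 3*x^2 - x + 3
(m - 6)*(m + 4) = m^2 - 2*m - 24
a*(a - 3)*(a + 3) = a^3 - 9*a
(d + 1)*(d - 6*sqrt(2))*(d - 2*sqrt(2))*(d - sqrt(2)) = d^4 - 9*sqrt(2)*d^3 + d^3 - 9*sqrt(2)*d^2 + 40*d^2 - 24*sqrt(2)*d + 40*d - 24*sqrt(2)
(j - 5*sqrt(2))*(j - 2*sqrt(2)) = j^2 - 7*sqrt(2)*j + 20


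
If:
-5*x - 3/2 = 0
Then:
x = -3/10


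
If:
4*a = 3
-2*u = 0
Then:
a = 3/4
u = 0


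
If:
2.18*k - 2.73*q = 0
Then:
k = 1.25229357798165*q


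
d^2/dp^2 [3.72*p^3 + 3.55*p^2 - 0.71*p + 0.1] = 22.32*p + 7.1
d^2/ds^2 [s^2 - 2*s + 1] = 2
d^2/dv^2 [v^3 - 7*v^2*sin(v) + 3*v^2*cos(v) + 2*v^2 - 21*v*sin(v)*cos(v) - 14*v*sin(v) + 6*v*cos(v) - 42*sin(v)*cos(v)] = 7*v^2*sin(v) - 3*v^2*cos(v) + 2*v*sin(v) + 42*v*sin(2*v) - 34*v*cos(v) + 6*v - 26*sin(v) + 84*sin(2*v) - 22*cos(v) - 42*cos(2*v) + 4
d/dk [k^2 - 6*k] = 2*k - 6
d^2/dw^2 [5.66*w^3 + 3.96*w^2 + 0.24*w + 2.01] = 33.96*w + 7.92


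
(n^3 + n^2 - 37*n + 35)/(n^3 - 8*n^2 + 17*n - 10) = (n + 7)/(n - 2)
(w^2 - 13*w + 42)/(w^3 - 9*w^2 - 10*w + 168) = 1/(w + 4)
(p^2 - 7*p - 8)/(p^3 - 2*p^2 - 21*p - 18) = (p - 8)/(p^2 - 3*p - 18)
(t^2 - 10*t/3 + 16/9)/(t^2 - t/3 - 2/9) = (3*t - 8)/(3*t + 1)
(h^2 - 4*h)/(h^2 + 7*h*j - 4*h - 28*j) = h/(h + 7*j)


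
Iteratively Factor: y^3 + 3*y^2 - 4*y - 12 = (y - 2)*(y^2 + 5*y + 6) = (y - 2)*(y + 2)*(y + 3)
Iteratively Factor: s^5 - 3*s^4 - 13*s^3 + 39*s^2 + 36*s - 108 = (s - 3)*(s^4 - 13*s^2 + 36) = (s - 3)^2*(s^3 + 3*s^2 - 4*s - 12) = (s - 3)^2*(s - 2)*(s^2 + 5*s + 6) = (s - 3)^2*(s - 2)*(s + 3)*(s + 2)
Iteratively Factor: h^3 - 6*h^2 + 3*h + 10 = (h - 2)*(h^2 - 4*h - 5) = (h - 2)*(h + 1)*(h - 5)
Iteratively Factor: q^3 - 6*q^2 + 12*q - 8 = (q - 2)*(q^2 - 4*q + 4) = (q - 2)^2*(q - 2)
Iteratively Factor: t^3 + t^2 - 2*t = (t + 2)*(t^2 - t) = t*(t + 2)*(t - 1)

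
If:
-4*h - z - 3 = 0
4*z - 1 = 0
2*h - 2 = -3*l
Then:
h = -13/16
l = 29/24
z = 1/4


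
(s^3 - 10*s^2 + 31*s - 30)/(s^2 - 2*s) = s - 8 + 15/s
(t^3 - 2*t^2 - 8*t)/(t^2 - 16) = t*(t + 2)/(t + 4)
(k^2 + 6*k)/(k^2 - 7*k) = (k + 6)/(k - 7)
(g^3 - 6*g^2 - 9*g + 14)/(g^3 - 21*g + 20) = (g^2 - 5*g - 14)/(g^2 + g - 20)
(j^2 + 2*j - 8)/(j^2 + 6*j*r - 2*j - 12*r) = (j + 4)/(j + 6*r)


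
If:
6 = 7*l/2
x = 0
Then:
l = 12/7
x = 0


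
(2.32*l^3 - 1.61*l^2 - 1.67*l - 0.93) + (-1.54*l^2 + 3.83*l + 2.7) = 2.32*l^3 - 3.15*l^2 + 2.16*l + 1.77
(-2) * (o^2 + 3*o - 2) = -2*o^2 - 6*o + 4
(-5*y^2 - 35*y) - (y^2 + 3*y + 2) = -6*y^2 - 38*y - 2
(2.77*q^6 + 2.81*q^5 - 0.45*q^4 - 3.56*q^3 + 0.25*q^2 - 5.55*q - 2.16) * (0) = 0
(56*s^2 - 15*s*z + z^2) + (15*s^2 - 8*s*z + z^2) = 71*s^2 - 23*s*z + 2*z^2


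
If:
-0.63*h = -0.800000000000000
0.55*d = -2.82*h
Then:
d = -6.51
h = 1.27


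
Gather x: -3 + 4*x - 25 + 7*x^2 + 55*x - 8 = 7*x^2 + 59*x - 36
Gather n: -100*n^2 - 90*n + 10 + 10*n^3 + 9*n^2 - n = 10*n^3 - 91*n^2 - 91*n + 10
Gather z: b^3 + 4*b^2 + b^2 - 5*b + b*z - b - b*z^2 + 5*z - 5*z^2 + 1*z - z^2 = b^3 + 5*b^2 - 6*b + z^2*(-b - 6) + z*(b + 6)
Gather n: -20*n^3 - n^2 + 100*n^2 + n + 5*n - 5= -20*n^3 + 99*n^2 + 6*n - 5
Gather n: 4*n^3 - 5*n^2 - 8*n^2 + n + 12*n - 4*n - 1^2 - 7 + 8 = 4*n^3 - 13*n^2 + 9*n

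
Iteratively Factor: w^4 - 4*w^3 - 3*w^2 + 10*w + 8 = (w - 2)*(w^3 - 2*w^2 - 7*w - 4) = (w - 2)*(w + 1)*(w^2 - 3*w - 4) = (w - 4)*(w - 2)*(w + 1)*(w + 1)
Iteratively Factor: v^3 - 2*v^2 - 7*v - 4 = (v + 1)*(v^2 - 3*v - 4) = (v - 4)*(v + 1)*(v + 1)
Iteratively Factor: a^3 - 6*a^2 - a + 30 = (a - 3)*(a^2 - 3*a - 10) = (a - 3)*(a + 2)*(a - 5)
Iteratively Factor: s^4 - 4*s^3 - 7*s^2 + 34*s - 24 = (s - 4)*(s^3 - 7*s + 6) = (s - 4)*(s - 1)*(s^2 + s - 6) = (s - 4)*(s - 1)*(s + 3)*(s - 2)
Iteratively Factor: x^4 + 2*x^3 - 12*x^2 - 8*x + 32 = (x + 4)*(x^3 - 2*x^2 - 4*x + 8) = (x - 2)*(x + 4)*(x^2 - 4) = (x - 2)^2*(x + 4)*(x + 2)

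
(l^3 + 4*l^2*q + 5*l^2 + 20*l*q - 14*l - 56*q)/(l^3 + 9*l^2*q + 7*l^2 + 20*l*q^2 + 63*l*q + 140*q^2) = (l - 2)/(l + 5*q)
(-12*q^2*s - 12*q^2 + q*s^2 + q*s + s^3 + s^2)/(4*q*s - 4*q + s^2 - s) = (-3*q*s - 3*q + s^2 + s)/(s - 1)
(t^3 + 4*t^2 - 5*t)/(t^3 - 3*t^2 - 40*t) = (t - 1)/(t - 8)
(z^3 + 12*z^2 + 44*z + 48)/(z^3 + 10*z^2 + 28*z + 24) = (z + 4)/(z + 2)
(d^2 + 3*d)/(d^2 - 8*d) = (d + 3)/(d - 8)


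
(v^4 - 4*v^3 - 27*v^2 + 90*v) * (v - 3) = v^5 - 7*v^4 - 15*v^3 + 171*v^2 - 270*v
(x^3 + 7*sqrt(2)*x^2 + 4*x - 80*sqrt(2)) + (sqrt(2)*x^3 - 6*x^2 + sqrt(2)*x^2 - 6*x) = x^3 + sqrt(2)*x^3 - 6*x^2 + 8*sqrt(2)*x^2 - 2*x - 80*sqrt(2)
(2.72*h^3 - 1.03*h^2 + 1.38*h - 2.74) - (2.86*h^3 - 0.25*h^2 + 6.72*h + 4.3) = -0.14*h^3 - 0.78*h^2 - 5.34*h - 7.04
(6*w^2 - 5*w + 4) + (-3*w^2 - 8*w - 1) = 3*w^2 - 13*w + 3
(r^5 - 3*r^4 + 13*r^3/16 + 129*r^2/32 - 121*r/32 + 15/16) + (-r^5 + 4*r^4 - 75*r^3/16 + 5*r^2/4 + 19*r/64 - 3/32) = r^4 - 31*r^3/8 + 169*r^2/32 - 223*r/64 + 27/32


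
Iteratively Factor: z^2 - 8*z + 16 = (z - 4)*(z - 4)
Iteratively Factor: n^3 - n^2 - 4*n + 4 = (n - 1)*(n^2 - 4) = (n - 1)*(n + 2)*(n - 2)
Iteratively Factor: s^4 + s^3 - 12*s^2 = (s)*(s^3 + s^2 - 12*s) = s^2*(s^2 + s - 12) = s^2*(s + 4)*(s - 3)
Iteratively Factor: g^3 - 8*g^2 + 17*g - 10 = (g - 5)*(g^2 - 3*g + 2) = (g - 5)*(g - 1)*(g - 2)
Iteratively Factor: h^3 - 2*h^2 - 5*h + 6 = (h - 1)*(h^2 - h - 6) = (h - 3)*(h - 1)*(h + 2)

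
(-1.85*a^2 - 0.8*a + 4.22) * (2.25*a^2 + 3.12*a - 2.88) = -4.1625*a^4 - 7.572*a^3 + 12.327*a^2 + 15.4704*a - 12.1536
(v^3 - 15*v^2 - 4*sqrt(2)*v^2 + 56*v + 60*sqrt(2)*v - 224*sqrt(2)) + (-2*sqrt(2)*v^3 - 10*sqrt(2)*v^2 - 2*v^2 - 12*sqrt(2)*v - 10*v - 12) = -2*sqrt(2)*v^3 + v^3 - 14*sqrt(2)*v^2 - 17*v^2 + 46*v + 48*sqrt(2)*v - 224*sqrt(2) - 12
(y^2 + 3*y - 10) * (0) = 0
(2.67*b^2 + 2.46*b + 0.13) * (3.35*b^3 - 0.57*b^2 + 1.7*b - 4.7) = 8.9445*b^5 + 6.7191*b^4 + 3.5723*b^3 - 8.4411*b^2 - 11.341*b - 0.611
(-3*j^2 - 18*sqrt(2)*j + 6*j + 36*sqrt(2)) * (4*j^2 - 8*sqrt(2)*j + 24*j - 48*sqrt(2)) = -12*j^4 - 48*sqrt(2)*j^3 - 48*j^3 - 192*sqrt(2)*j^2 + 432*j^2 + 576*sqrt(2)*j + 1152*j - 3456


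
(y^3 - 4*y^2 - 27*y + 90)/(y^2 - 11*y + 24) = (y^2 - y - 30)/(y - 8)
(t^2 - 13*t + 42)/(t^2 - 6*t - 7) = (t - 6)/(t + 1)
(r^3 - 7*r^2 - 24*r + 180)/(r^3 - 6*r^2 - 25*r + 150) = (r - 6)/(r - 5)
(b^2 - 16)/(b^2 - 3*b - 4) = (b + 4)/(b + 1)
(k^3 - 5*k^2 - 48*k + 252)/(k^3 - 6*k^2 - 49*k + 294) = (k - 6)/(k - 7)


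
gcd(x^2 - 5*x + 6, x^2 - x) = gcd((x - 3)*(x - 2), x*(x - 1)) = 1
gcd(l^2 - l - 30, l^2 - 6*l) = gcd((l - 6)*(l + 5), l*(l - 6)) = l - 6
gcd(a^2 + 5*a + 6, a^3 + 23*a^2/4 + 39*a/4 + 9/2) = a^2 + 5*a + 6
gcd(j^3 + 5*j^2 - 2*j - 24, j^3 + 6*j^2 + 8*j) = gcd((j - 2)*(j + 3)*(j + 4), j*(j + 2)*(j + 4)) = j + 4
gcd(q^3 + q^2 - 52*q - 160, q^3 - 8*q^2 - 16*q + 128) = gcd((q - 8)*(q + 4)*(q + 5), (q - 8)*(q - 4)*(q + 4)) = q^2 - 4*q - 32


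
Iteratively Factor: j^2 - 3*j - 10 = (j + 2)*(j - 5)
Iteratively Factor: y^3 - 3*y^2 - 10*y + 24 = (y - 4)*(y^2 + y - 6) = (y - 4)*(y + 3)*(y - 2)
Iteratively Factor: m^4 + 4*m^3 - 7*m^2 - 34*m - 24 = (m + 2)*(m^3 + 2*m^2 - 11*m - 12) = (m + 1)*(m + 2)*(m^2 + m - 12) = (m - 3)*(m + 1)*(m + 2)*(m + 4)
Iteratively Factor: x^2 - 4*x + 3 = (x - 1)*(x - 3)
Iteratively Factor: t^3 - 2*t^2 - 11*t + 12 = (t + 3)*(t^2 - 5*t + 4) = (t - 1)*(t + 3)*(t - 4)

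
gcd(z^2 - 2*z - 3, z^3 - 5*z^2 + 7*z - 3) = z - 3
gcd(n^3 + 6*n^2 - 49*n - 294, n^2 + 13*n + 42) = n^2 + 13*n + 42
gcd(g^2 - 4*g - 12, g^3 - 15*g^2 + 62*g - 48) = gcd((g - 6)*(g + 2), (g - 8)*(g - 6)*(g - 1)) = g - 6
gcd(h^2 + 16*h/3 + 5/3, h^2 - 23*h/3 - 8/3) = h + 1/3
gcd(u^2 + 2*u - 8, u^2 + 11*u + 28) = u + 4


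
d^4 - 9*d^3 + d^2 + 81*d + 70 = (d - 7)*(d - 5)*(d + 1)*(d + 2)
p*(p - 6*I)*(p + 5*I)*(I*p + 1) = I*p^4 + 2*p^3 + 29*I*p^2 + 30*p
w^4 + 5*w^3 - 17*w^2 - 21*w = w*(w - 3)*(w + 1)*(w + 7)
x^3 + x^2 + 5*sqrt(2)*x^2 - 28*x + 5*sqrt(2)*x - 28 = (x + 1)*(x - 2*sqrt(2))*(x + 7*sqrt(2))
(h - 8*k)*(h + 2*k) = h^2 - 6*h*k - 16*k^2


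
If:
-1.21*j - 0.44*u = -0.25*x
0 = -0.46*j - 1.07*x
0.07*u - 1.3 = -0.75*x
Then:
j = -2.44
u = 7.32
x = 1.05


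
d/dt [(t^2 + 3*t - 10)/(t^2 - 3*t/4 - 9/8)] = 8*(-30*t^2 + 142*t - 87)/(64*t^4 - 96*t^3 - 108*t^2 + 108*t + 81)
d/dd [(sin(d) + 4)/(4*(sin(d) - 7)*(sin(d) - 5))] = (-8*sin(d) + cos(d)^2 + 82)*cos(d)/(4*(sin(d) - 7)^2*(sin(d) - 5)^2)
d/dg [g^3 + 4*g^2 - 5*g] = 3*g^2 + 8*g - 5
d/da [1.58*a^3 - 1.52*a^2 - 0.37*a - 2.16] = 4.74*a^2 - 3.04*a - 0.37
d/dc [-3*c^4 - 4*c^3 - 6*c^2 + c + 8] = -12*c^3 - 12*c^2 - 12*c + 1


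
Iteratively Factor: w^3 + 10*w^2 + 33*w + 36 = (w + 4)*(w^2 + 6*w + 9) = (w + 3)*(w + 4)*(w + 3)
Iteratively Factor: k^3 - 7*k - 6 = (k + 2)*(k^2 - 2*k - 3) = (k + 1)*(k + 2)*(k - 3)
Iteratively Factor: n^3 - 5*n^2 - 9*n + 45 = (n - 3)*(n^2 - 2*n - 15) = (n - 5)*(n - 3)*(n + 3)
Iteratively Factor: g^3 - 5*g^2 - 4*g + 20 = (g - 2)*(g^2 - 3*g - 10) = (g - 2)*(g + 2)*(g - 5)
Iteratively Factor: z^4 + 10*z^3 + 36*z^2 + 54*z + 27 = (z + 1)*(z^3 + 9*z^2 + 27*z + 27) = (z + 1)*(z + 3)*(z^2 + 6*z + 9) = (z + 1)*(z + 3)^2*(z + 3)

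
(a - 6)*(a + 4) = a^2 - 2*a - 24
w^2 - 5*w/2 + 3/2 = (w - 3/2)*(w - 1)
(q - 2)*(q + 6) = q^2 + 4*q - 12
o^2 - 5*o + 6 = (o - 3)*(o - 2)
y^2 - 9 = (y - 3)*(y + 3)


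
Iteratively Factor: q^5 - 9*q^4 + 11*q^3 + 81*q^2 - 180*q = (q - 4)*(q^4 - 5*q^3 - 9*q^2 + 45*q) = (q - 5)*(q - 4)*(q^3 - 9*q) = q*(q - 5)*(q - 4)*(q^2 - 9) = q*(q - 5)*(q - 4)*(q - 3)*(q + 3)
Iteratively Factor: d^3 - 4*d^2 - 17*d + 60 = (d - 5)*(d^2 + d - 12) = (d - 5)*(d - 3)*(d + 4)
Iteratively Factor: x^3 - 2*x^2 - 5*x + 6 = (x - 1)*(x^2 - x - 6) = (x - 1)*(x + 2)*(x - 3)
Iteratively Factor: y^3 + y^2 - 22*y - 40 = (y + 4)*(y^2 - 3*y - 10) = (y + 2)*(y + 4)*(y - 5)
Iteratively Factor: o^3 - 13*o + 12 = (o - 3)*(o^2 + 3*o - 4) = (o - 3)*(o + 4)*(o - 1)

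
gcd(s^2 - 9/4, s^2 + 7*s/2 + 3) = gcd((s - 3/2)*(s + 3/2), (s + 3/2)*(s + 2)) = s + 3/2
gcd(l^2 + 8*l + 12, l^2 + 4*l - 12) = l + 6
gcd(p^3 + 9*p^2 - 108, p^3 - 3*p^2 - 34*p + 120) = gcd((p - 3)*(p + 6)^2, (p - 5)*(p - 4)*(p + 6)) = p + 6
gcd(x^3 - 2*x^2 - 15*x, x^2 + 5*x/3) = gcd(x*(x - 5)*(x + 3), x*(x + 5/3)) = x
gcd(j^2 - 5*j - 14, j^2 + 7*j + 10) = j + 2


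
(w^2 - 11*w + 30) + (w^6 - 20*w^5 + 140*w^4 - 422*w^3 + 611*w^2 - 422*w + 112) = w^6 - 20*w^5 + 140*w^4 - 422*w^3 + 612*w^2 - 433*w + 142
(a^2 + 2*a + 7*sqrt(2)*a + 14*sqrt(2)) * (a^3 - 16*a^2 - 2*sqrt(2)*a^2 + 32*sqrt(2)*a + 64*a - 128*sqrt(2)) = a^5 - 14*a^4 + 5*sqrt(2)*a^4 - 70*sqrt(2)*a^3 + 4*a^3 + 160*sqrt(2)*a^2 + 520*a^2 - 896*a + 640*sqrt(2)*a - 3584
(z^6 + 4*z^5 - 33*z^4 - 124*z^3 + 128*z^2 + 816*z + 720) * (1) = z^6 + 4*z^5 - 33*z^4 - 124*z^3 + 128*z^2 + 816*z + 720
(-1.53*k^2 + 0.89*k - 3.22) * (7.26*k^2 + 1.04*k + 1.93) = -11.1078*k^4 + 4.8702*k^3 - 25.4045*k^2 - 1.6311*k - 6.2146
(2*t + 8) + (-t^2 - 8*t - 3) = -t^2 - 6*t + 5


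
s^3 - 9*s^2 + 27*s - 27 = (s - 3)^3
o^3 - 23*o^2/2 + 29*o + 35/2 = (o - 7)*(o - 5)*(o + 1/2)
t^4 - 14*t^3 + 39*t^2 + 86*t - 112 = (t - 8)*(t - 7)*(t - 1)*(t + 2)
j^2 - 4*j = j*(j - 4)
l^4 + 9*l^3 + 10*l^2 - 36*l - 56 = (l - 2)*(l + 2)^2*(l + 7)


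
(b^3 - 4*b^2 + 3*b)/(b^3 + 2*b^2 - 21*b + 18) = b/(b + 6)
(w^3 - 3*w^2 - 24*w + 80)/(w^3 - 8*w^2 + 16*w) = (w + 5)/w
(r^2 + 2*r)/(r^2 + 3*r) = (r + 2)/(r + 3)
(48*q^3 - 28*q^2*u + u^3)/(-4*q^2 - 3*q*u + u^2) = (-12*q^2 + 4*q*u + u^2)/(q + u)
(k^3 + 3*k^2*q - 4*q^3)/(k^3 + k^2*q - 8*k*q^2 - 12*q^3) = (-k + q)/(-k + 3*q)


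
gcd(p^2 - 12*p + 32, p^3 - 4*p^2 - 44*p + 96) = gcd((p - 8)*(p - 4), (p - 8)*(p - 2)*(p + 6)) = p - 8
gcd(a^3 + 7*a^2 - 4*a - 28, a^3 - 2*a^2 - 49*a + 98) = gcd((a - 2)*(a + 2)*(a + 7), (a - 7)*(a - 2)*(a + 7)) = a^2 + 5*a - 14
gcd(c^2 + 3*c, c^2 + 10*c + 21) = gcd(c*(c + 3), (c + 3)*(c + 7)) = c + 3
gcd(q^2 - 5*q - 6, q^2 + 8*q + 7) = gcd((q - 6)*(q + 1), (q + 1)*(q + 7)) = q + 1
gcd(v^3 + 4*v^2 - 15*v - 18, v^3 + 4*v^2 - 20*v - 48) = v + 6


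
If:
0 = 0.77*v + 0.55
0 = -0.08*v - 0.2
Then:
No Solution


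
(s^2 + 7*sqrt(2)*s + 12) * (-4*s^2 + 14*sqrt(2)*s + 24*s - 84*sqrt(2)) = -4*s^4 - 14*sqrt(2)*s^3 + 24*s^3 + 84*sqrt(2)*s^2 + 148*s^2 - 888*s + 168*sqrt(2)*s - 1008*sqrt(2)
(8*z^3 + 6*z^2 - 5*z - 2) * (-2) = -16*z^3 - 12*z^2 + 10*z + 4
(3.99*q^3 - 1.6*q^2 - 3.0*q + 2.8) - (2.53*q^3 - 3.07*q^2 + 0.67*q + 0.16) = 1.46*q^3 + 1.47*q^2 - 3.67*q + 2.64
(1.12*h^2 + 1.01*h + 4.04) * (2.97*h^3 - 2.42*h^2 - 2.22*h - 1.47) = 3.3264*h^5 + 0.2893*h^4 + 7.0682*h^3 - 13.6654*h^2 - 10.4535*h - 5.9388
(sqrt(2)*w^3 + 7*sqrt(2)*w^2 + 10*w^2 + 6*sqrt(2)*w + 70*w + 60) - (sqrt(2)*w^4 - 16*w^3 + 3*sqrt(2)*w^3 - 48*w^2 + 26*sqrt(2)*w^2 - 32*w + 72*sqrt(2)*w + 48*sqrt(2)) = -sqrt(2)*w^4 - 2*sqrt(2)*w^3 + 16*w^3 - 19*sqrt(2)*w^2 + 58*w^2 - 66*sqrt(2)*w + 102*w - 48*sqrt(2) + 60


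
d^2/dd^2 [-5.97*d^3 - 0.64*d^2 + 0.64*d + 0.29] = -35.82*d - 1.28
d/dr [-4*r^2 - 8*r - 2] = -8*r - 8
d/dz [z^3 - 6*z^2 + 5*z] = 3*z^2 - 12*z + 5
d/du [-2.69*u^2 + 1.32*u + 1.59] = 1.32 - 5.38*u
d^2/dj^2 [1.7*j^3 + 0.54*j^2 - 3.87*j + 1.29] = 10.2*j + 1.08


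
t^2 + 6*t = t*(t + 6)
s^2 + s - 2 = (s - 1)*(s + 2)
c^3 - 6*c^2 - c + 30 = (c - 5)*(c - 3)*(c + 2)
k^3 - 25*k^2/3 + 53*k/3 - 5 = (k - 5)*(k - 3)*(k - 1/3)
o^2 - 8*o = o*(o - 8)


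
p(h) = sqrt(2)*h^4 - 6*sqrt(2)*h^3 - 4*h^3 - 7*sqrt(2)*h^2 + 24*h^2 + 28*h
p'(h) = 4*sqrt(2)*h^3 - 18*sqrt(2)*h^2 - 12*h^2 - 14*sqrt(2)*h + 48*h + 28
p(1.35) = 37.48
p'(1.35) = 11.73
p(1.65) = 38.99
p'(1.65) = -2.03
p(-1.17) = 9.19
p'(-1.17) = -65.33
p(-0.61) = -8.80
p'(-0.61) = -4.42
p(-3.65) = 943.78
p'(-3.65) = -849.02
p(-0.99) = -0.43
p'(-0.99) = -42.12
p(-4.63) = 2061.72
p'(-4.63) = -1466.97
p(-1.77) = 77.73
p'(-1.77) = -170.63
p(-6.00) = 4869.26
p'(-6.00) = -2711.50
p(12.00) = 10117.04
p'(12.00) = 4747.81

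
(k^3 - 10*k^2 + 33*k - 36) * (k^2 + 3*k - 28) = k^5 - 7*k^4 - 25*k^3 + 343*k^2 - 1032*k + 1008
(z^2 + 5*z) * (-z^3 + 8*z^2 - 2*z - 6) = -z^5 + 3*z^4 + 38*z^3 - 16*z^2 - 30*z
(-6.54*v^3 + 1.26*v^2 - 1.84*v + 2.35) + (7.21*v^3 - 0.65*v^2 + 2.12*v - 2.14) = 0.67*v^3 + 0.61*v^2 + 0.28*v + 0.21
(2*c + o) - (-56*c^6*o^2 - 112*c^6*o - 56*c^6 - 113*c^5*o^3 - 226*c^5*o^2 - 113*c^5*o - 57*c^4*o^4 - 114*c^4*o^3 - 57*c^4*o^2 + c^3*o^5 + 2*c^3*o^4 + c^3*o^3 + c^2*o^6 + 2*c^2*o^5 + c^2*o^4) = 56*c^6*o^2 + 112*c^6*o + 56*c^6 + 113*c^5*o^3 + 226*c^5*o^2 + 113*c^5*o + 57*c^4*o^4 + 114*c^4*o^3 + 57*c^4*o^2 - c^3*o^5 - 2*c^3*o^4 - c^3*o^3 - c^2*o^6 - 2*c^2*o^5 - c^2*o^4 + 2*c + o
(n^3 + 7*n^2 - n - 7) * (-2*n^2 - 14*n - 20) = -2*n^5 - 28*n^4 - 116*n^3 - 112*n^2 + 118*n + 140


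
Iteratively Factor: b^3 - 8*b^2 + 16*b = (b - 4)*(b^2 - 4*b) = b*(b - 4)*(b - 4)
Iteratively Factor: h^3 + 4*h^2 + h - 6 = (h - 1)*(h^2 + 5*h + 6) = (h - 1)*(h + 2)*(h + 3)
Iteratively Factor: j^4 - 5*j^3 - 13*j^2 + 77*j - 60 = (j + 4)*(j^3 - 9*j^2 + 23*j - 15) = (j - 3)*(j + 4)*(j^2 - 6*j + 5) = (j - 3)*(j - 1)*(j + 4)*(j - 5)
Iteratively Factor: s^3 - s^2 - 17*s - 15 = (s + 1)*(s^2 - 2*s - 15) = (s + 1)*(s + 3)*(s - 5)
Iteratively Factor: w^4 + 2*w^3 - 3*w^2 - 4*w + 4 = (w + 2)*(w^3 - 3*w + 2) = (w + 2)^2*(w^2 - 2*w + 1) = (w - 1)*(w + 2)^2*(w - 1)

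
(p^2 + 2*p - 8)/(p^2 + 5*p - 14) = (p + 4)/(p + 7)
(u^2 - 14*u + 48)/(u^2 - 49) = (u^2 - 14*u + 48)/(u^2 - 49)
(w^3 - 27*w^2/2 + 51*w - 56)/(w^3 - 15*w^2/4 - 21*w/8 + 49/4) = 4*(w - 8)/(4*w + 7)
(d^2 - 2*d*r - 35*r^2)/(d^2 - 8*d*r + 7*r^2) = (-d - 5*r)/(-d + r)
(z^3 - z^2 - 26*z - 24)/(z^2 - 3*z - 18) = (z^2 + 5*z + 4)/(z + 3)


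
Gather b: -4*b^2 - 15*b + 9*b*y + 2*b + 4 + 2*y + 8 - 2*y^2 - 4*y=-4*b^2 + b*(9*y - 13) - 2*y^2 - 2*y + 12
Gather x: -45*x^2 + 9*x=-45*x^2 + 9*x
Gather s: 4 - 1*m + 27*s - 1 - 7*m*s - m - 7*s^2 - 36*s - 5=-2*m - 7*s^2 + s*(-7*m - 9) - 2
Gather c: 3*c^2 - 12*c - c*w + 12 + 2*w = 3*c^2 + c*(-w - 12) + 2*w + 12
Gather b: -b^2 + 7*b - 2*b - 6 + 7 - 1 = -b^2 + 5*b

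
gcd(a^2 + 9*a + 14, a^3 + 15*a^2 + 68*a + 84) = a^2 + 9*a + 14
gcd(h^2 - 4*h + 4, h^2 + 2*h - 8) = h - 2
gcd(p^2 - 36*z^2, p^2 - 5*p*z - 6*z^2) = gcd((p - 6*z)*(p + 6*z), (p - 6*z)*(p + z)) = -p + 6*z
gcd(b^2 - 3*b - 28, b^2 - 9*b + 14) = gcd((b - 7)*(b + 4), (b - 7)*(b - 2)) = b - 7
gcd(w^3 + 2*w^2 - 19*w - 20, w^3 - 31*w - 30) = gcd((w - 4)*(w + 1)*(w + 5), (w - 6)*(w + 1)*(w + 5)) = w^2 + 6*w + 5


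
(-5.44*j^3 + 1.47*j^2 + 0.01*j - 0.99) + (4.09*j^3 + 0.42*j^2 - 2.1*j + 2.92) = -1.35*j^3 + 1.89*j^2 - 2.09*j + 1.93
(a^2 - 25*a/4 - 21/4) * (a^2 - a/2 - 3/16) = a^4 - 27*a^3/4 - 37*a^2/16 + 243*a/64 + 63/64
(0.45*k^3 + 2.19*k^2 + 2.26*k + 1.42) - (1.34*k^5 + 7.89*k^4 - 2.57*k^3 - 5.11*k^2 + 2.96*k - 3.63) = -1.34*k^5 - 7.89*k^4 + 3.02*k^3 + 7.3*k^2 - 0.7*k + 5.05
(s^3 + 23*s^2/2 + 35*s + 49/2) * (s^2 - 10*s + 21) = s^5 + 3*s^4/2 - 59*s^3 - 84*s^2 + 490*s + 1029/2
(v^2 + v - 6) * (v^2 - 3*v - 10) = v^4 - 2*v^3 - 19*v^2 + 8*v + 60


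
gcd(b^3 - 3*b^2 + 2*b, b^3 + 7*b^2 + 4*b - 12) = b - 1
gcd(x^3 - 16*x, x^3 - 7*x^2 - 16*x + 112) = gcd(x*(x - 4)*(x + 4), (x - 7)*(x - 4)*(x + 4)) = x^2 - 16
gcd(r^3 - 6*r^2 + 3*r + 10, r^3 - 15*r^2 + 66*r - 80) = r^2 - 7*r + 10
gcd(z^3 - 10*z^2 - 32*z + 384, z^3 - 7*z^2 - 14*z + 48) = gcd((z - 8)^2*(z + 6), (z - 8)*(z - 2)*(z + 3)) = z - 8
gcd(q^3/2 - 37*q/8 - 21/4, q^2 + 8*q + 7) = 1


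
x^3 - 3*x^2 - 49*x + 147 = (x - 7)*(x - 3)*(x + 7)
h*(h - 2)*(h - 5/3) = h^3 - 11*h^2/3 + 10*h/3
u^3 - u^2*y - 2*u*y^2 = u*(u - 2*y)*(u + y)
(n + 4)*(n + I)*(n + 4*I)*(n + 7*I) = n^4 + 4*n^3 + 12*I*n^3 - 39*n^2 + 48*I*n^2 - 156*n - 28*I*n - 112*I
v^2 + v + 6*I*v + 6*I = (v + 1)*(v + 6*I)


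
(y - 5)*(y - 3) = y^2 - 8*y + 15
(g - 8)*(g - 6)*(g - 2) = g^3 - 16*g^2 + 76*g - 96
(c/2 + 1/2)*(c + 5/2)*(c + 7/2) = c^3/2 + 7*c^2/2 + 59*c/8 + 35/8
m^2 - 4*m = m*(m - 4)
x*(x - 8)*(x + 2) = x^3 - 6*x^2 - 16*x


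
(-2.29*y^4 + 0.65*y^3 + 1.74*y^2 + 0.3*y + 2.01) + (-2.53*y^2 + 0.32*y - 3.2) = -2.29*y^4 + 0.65*y^3 - 0.79*y^2 + 0.62*y - 1.19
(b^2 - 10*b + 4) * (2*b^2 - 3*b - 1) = 2*b^4 - 23*b^3 + 37*b^2 - 2*b - 4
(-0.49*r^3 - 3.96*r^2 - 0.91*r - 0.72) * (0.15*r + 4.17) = -0.0735*r^4 - 2.6373*r^3 - 16.6497*r^2 - 3.9027*r - 3.0024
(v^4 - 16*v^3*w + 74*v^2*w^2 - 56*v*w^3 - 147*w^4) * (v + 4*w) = v^5 - 12*v^4*w + 10*v^3*w^2 + 240*v^2*w^3 - 371*v*w^4 - 588*w^5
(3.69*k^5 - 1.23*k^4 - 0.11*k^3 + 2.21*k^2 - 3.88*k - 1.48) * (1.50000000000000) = 5.535*k^5 - 1.845*k^4 - 0.165*k^3 + 3.315*k^2 - 5.82*k - 2.22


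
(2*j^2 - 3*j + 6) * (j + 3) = 2*j^3 + 3*j^2 - 3*j + 18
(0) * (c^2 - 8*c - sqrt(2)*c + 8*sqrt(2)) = 0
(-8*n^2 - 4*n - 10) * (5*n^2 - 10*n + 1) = -40*n^4 + 60*n^3 - 18*n^2 + 96*n - 10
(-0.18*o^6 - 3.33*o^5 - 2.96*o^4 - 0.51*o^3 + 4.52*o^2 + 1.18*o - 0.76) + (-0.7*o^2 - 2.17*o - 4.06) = -0.18*o^6 - 3.33*o^5 - 2.96*o^4 - 0.51*o^3 + 3.82*o^2 - 0.99*o - 4.82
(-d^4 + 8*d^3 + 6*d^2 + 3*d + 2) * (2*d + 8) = -2*d^5 + 8*d^4 + 76*d^3 + 54*d^2 + 28*d + 16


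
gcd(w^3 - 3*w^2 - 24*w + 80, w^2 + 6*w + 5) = w + 5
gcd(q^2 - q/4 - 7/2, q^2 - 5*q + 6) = q - 2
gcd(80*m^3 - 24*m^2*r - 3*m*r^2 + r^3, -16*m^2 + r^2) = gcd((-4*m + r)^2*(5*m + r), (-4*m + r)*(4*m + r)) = -4*m + r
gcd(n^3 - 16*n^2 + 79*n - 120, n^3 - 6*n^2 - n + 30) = n^2 - 8*n + 15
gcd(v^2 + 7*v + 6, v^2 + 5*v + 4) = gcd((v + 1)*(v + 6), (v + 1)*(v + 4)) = v + 1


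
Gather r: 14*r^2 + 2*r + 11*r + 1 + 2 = 14*r^2 + 13*r + 3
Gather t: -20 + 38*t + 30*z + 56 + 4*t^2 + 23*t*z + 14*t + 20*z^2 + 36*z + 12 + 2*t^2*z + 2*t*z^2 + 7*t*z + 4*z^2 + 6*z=t^2*(2*z + 4) + t*(2*z^2 + 30*z + 52) + 24*z^2 + 72*z + 48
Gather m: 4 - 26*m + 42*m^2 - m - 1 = 42*m^2 - 27*m + 3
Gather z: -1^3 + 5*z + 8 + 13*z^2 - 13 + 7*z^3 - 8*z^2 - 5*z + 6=7*z^3 + 5*z^2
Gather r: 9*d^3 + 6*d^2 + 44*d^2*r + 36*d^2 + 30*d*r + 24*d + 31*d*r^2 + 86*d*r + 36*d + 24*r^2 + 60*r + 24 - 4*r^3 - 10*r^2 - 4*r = 9*d^3 + 42*d^2 + 60*d - 4*r^3 + r^2*(31*d + 14) + r*(44*d^2 + 116*d + 56) + 24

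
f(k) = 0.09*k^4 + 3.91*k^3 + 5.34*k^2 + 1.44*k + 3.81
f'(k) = 0.36*k^3 + 11.73*k^2 + 10.68*k + 1.44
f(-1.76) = -2.64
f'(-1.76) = 17.02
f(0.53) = 6.66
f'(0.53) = 10.45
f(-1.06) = 3.74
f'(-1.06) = 2.87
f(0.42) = 5.65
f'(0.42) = 8.02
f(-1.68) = -1.36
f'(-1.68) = 14.90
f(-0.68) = 4.09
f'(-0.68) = -0.51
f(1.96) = 57.92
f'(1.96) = 70.15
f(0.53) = 6.66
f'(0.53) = 10.45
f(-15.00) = -7456.29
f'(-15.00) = 1265.49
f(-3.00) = -50.73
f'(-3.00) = 65.25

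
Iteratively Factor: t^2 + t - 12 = (t + 4)*(t - 3)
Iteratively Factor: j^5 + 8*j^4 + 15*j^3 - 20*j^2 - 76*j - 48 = (j - 2)*(j^4 + 10*j^3 + 35*j^2 + 50*j + 24) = (j - 2)*(j + 2)*(j^3 + 8*j^2 + 19*j + 12) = (j - 2)*(j + 1)*(j + 2)*(j^2 + 7*j + 12) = (j - 2)*(j + 1)*(j + 2)*(j + 3)*(j + 4)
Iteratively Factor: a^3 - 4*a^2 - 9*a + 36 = (a - 4)*(a^2 - 9) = (a - 4)*(a - 3)*(a + 3)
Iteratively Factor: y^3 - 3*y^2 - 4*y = (y + 1)*(y^2 - 4*y) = (y - 4)*(y + 1)*(y)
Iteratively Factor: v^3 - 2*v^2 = (v)*(v^2 - 2*v) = v*(v - 2)*(v)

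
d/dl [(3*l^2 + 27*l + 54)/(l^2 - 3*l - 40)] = 6*(-6*l^2 - 58*l - 153)/(l^4 - 6*l^3 - 71*l^2 + 240*l + 1600)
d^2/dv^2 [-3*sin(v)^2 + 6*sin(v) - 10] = -6*sin(v) - 6*cos(2*v)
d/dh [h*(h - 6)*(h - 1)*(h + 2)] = 4*h^3 - 15*h^2 - 16*h + 12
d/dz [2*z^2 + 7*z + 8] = 4*z + 7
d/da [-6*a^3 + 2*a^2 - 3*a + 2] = -18*a^2 + 4*a - 3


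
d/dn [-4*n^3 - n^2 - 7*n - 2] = -12*n^2 - 2*n - 7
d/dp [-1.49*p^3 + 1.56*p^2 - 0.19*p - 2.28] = -4.47*p^2 + 3.12*p - 0.19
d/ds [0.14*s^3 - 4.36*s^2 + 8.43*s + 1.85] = 0.42*s^2 - 8.72*s + 8.43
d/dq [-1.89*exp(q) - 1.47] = -1.89*exp(q)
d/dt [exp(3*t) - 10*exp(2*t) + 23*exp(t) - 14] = (3*exp(2*t) - 20*exp(t) + 23)*exp(t)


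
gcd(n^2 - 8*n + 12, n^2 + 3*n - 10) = n - 2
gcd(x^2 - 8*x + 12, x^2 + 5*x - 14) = x - 2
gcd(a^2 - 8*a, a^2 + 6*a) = a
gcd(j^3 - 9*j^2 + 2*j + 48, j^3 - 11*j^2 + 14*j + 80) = j^2 - 6*j - 16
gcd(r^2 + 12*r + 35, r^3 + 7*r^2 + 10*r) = r + 5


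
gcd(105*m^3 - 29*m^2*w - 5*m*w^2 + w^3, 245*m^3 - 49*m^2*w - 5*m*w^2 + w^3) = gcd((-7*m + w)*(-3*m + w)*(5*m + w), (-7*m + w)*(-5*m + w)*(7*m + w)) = -7*m + w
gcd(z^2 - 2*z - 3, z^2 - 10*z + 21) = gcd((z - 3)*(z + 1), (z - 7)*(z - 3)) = z - 3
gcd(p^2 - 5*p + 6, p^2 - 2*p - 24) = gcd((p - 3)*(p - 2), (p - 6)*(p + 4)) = 1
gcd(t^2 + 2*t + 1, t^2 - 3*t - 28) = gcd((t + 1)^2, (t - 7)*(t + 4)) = 1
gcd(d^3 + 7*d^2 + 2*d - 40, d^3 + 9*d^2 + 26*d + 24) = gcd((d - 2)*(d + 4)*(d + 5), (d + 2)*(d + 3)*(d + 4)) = d + 4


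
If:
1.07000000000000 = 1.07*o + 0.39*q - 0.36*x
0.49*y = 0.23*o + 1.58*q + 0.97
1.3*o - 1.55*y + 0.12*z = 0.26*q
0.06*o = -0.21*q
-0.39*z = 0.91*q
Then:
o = 1.42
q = -0.41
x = 0.82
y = 1.34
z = 0.95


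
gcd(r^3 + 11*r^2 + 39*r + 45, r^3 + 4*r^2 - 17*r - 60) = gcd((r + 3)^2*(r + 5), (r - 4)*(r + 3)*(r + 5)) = r^2 + 8*r + 15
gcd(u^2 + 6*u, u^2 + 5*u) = u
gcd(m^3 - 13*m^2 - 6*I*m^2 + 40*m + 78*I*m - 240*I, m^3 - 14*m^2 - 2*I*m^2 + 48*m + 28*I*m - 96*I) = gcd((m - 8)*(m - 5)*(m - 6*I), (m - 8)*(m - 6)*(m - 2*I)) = m - 8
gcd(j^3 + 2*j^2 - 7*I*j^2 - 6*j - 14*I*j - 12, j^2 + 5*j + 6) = j + 2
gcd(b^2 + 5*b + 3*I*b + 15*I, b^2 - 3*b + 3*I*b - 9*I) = b + 3*I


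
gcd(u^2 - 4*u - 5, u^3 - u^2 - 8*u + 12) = 1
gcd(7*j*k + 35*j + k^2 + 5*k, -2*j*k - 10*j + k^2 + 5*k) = k + 5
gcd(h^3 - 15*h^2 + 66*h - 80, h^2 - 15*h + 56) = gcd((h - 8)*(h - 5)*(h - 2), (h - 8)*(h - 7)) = h - 8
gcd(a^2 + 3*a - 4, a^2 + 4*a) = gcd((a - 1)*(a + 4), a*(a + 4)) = a + 4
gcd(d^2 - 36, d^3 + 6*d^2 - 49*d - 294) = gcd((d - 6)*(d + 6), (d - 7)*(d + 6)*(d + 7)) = d + 6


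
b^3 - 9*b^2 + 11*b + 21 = (b - 7)*(b - 3)*(b + 1)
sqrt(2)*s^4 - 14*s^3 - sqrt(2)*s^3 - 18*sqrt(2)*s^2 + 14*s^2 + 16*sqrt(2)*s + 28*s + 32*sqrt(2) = (s - 2)*(s - 8*sqrt(2))*(s + sqrt(2))*(sqrt(2)*s + sqrt(2))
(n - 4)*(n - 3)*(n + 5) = n^3 - 2*n^2 - 23*n + 60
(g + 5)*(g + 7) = g^2 + 12*g + 35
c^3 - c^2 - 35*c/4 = c*(c - 7/2)*(c + 5/2)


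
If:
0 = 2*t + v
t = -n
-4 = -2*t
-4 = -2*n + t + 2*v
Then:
No Solution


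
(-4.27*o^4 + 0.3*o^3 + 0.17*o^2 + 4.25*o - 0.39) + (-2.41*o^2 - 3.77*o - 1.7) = -4.27*o^4 + 0.3*o^3 - 2.24*o^2 + 0.48*o - 2.09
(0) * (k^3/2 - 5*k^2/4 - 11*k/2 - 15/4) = 0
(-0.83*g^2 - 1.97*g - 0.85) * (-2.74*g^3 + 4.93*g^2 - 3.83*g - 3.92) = 2.2742*g^5 + 1.3059*g^4 - 4.2042*g^3 + 6.6082*g^2 + 10.9779*g + 3.332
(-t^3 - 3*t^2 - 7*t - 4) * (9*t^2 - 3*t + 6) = -9*t^5 - 24*t^4 - 60*t^3 - 33*t^2 - 30*t - 24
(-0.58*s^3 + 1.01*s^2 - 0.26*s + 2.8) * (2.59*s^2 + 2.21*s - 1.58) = -1.5022*s^5 + 1.3341*s^4 + 2.4751*s^3 + 5.0816*s^2 + 6.5988*s - 4.424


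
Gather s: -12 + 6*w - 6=6*w - 18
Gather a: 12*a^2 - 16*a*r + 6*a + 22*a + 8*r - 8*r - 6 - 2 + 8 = 12*a^2 + a*(28 - 16*r)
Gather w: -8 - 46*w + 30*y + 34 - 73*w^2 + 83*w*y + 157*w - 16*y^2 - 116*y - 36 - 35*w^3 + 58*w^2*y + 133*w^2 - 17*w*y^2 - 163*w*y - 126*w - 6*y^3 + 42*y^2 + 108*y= -35*w^3 + w^2*(58*y + 60) + w*(-17*y^2 - 80*y - 15) - 6*y^3 + 26*y^2 + 22*y - 10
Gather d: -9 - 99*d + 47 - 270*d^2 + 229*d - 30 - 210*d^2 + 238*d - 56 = -480*d^2 + 368*d - 48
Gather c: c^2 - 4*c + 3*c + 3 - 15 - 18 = c^2 - c - 30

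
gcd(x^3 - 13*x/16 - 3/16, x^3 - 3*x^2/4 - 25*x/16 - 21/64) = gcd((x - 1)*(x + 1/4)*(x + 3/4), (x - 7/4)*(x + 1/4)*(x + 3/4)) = x^2 + x + 3/16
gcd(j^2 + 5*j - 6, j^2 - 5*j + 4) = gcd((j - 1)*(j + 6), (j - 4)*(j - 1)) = j - 1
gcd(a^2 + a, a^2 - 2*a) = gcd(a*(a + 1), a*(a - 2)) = a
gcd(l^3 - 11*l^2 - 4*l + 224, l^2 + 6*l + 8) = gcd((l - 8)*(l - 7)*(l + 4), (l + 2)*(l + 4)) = l + 4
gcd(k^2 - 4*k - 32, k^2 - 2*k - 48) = k - 8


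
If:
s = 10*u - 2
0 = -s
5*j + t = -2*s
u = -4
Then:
No Solution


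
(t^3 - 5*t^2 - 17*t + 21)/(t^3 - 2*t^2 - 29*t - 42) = (t - 1)/(t + 2)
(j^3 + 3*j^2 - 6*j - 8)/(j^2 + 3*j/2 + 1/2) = 2*(j^2 + 2*j - 8)/(2*j + 1)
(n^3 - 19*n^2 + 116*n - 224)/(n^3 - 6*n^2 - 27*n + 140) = (n - 8)/(n + 5)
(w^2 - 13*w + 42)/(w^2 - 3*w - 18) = (w - 7)/(w + 3)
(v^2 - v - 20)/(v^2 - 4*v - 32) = (v - 5)/(v - 8)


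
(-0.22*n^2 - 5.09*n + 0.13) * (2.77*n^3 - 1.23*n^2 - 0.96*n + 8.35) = -0.6094*n^5 - 13.8287*n^4 + 6.832*n^3 + 2.8895*n^2 - 42.6263*n + 1.0855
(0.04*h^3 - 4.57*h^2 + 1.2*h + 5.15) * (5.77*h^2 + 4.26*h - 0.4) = 0.2308*h^5 - 26.1985*h^4 - 12.5602*h^3 + 36.6555*h^2 + 21.459*h - 2.06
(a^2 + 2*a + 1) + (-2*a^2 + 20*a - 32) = -a^2 + 22*a - 31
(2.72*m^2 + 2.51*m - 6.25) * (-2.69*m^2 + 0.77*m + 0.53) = -7.3168*m^4 - 4.6575*m^3 + 20.1868*m^2 - 3.4822*m - 3.3125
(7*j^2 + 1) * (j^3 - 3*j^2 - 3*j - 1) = 7*j^5 - 21*j^4 - 20*j^3 - 10*j^2 - 3*j - 1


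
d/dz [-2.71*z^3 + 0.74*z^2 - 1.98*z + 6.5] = -8.13*z^2 + 1.48*z - 1.98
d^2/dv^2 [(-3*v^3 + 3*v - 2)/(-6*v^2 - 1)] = 6*(-42*v^3 + 72*v^2 + 21*v - 4)/(216*v^6 + 108*v^4 + 18*v^2 + 1)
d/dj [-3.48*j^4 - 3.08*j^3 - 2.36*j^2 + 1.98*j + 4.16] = -13.92*j^3 - 9.24*j^2 - 4.72*j + 1.98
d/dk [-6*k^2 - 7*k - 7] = -12*k - 7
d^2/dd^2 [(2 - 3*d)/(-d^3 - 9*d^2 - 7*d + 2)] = 2*((3*d - 2)*(3*d^2 + 18*d + 7)^2 - 3*(3*d^2 + 18*d + (d + 3)*(3*d - 2) + 7)*(d^3 + 9*d^2 + 7*d - 2))/(d^3 + 9*d^2 + 7*d - 2)^3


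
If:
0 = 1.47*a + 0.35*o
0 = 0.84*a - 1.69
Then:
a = 2.01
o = -8.45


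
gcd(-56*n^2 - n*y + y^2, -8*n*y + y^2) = -8*n + y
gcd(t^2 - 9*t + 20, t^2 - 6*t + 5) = t - 5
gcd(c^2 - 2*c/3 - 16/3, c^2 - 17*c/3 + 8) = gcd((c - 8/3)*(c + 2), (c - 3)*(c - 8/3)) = c - 8/3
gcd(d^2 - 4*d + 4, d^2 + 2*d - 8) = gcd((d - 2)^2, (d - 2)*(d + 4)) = d - 2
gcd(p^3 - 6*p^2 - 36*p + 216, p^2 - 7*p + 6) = p - 6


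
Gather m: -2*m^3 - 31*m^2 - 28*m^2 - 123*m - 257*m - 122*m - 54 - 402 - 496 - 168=-2*m^3 - 59*m^2 - 502*m - 1120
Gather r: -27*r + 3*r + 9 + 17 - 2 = 24 - 24*r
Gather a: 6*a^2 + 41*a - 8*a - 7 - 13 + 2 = 6*a^2 + 33*a - 18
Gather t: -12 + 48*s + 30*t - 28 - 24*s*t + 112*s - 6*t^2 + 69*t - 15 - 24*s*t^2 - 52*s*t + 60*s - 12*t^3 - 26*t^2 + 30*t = 220*s - 12*t^3 + t^2*(-24*s - 32) + t*(129 - 76*s) - 55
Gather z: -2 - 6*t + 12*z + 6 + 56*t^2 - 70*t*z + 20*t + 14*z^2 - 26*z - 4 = 56*t^2 + 14*t + 14*z^2 + z*(-70*t - 14)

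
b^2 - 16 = (b - 4)*(b + 4)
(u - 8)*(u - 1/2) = u^2 - 17*u/2 + 4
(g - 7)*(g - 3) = g^2 - 10*g + 21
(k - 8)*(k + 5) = k^2 - 3*k - 40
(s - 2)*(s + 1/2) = s^2 - 3*s/2 - 1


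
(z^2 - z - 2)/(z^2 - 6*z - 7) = (z - 2)/(z - 7)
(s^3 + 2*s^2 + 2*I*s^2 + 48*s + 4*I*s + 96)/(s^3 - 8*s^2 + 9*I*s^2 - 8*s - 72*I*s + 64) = (s^2 + s*(2 - 6*I) - 12*I)/(s^2 + s*(-8 + I) - 8*I)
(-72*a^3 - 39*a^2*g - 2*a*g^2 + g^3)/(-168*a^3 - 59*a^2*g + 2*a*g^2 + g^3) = (3*a + g)/(7*a + g)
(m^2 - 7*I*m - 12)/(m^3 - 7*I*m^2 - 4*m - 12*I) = (-m^2 + 7*I*m + 12)/(-m^3 + 7*I*m^2 + 4*m + 12*I)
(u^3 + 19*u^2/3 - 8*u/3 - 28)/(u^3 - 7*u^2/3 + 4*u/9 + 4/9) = 3*(3*u^2 + 25*u + 42)/(9*u^2 - 3*u - 2)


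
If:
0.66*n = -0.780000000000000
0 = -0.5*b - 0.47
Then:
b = -0.94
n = -1.18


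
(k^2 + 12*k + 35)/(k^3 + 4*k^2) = (k^2 + 12*k + 35)/(k^2*(k + 4))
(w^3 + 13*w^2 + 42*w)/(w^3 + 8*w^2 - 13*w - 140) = w*(w + 6)/(w^2 + w - 20)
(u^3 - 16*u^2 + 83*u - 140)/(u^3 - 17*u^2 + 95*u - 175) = (u - 4)/(u - 5)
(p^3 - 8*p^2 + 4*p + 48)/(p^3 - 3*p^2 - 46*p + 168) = (p + 2)/(p + 7)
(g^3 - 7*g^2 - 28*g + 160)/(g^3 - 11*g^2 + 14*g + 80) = (g^2 + g - 20)/(g^2 - 3*g - 10)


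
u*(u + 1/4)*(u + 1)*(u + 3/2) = u^4 + 11*u^3/4 + 17*u^2/8 + 3*u/8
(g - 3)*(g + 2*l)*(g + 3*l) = g^3 + 5*g^2*l - 3*g^2 + 6*g*l^2 - 15*g*l - 18*l^2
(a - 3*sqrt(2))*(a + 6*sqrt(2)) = a^2 + 3*sqrt(2)*a - 36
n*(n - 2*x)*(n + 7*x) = n^3 + 5*n^2*x - 14*n*x^2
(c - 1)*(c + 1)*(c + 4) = c^3 + 4*c^2 - c - 4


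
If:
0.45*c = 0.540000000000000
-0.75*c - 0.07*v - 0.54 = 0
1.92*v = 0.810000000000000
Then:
No Solution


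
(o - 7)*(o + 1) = o^2 - 6*o - 7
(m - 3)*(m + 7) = m^2 + 4*m - 21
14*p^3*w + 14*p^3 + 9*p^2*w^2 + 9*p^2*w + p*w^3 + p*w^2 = (2*p + w)*(7*p + w)*(p*w + p)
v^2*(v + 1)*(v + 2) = v^4 + 3*v^3 + 2*v^2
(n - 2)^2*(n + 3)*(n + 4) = n^4 + 3*n^3 - 12*n^2 - 20*n + 48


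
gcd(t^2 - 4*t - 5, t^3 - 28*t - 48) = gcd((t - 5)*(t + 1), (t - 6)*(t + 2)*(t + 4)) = 1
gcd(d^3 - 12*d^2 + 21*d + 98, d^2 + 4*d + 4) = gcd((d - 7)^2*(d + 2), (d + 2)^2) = d + 2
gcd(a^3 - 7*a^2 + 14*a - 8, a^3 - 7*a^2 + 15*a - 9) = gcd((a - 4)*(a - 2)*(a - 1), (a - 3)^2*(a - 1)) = a - 1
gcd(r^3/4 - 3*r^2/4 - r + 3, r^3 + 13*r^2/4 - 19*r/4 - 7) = 1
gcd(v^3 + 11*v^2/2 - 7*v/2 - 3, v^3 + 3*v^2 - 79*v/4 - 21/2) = v^2 + 13*v/2 + 3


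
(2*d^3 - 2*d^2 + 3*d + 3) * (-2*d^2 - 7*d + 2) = -4*d^5 - 10*d^4 + 12*d^3 - 31*d^2 - 15*d + 6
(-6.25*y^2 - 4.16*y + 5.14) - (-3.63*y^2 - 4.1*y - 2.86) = -2.62*y^2 - 0.0600000000000005*y + 8.0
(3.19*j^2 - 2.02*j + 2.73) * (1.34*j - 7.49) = 4.2746*j^3 - 26.5999*j^2 + 18.788*j - 20.4477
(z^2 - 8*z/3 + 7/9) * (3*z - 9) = 3*z^3 - 17*z^2 + 79*z/3 - 7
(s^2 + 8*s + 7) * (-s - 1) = -s^3 - 9*s^2 - 15*s - 7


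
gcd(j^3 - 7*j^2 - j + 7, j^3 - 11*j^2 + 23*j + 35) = j^2 - 6*j - 7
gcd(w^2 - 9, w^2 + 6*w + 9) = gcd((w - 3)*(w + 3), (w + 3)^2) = w + 3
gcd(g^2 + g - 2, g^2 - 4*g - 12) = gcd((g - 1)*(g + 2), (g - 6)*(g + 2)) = g + 2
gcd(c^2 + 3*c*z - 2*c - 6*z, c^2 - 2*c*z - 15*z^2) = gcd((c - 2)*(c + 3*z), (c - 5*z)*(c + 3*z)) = c + 3*z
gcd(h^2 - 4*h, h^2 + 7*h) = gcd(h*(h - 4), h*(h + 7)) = h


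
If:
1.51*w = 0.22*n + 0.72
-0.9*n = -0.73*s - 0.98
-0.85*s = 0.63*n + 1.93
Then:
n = -0.47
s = -1.92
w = 0.41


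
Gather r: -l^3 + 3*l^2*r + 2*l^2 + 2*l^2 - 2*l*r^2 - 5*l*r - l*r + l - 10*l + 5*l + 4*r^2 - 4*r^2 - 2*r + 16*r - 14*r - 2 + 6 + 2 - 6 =-l^3 + 4*l^2 - 2*l*r^2 - 4*l + r*(3*l^2 - 6*l)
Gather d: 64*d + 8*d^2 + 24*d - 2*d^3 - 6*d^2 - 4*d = -2*d^3 + 2*d^2 + 84*d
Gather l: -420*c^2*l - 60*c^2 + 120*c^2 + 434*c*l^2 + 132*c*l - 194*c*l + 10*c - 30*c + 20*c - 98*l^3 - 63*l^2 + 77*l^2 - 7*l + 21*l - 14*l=60*c^2 - 98*l^3 + l^2*(434*c + 14) + l*(-420*c^2 - 62*c)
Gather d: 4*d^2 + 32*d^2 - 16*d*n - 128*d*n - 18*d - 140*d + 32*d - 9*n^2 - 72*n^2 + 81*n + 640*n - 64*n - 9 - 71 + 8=36*d^2 + d*(-144*n - 126) - 81*n^2 + 657*n - 72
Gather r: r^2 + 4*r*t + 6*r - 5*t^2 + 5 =r^2 + r*(4*t + 6) - 5*t^2 + 5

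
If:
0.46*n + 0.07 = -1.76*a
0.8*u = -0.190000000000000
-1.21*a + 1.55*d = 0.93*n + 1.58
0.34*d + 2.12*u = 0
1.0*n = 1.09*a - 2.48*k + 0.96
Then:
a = -0.36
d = 1.48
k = -0.27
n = 1.24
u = -0.24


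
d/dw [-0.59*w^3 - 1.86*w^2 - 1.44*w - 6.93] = -1.77*w^2 - 3.72*w - 1.44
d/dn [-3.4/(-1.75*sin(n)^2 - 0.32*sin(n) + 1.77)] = -(11.9*sin(n) + 1.088)*cos(n)/(1.75*sin(n)^2 + 0.32*sin(n) - 1.77)^2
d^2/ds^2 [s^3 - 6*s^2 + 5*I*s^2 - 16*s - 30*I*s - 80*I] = 6*s - 12 + 10*I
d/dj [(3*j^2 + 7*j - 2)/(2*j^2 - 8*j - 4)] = (-19*j^2 - 8*j - 22)/(2*(j^4 - 8*j^3 + 12*j^2 + 16*j + 4))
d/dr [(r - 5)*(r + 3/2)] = 2*r - 7/2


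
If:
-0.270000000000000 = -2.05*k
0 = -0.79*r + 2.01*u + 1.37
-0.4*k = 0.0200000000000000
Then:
No Solution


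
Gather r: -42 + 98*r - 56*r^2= -56*r^2 + 98*r - 42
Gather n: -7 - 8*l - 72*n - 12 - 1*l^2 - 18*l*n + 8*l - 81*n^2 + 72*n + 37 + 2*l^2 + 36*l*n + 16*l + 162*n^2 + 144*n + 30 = l^2 + 16*l + 81*n^2 + n*(18*l + 144) + 48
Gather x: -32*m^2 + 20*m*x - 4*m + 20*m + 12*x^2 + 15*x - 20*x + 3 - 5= -32*m^2 + 16*m + 12*x^2 + x*(20*m - 5) - 2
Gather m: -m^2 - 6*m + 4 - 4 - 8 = -m^2 - 6*m - 8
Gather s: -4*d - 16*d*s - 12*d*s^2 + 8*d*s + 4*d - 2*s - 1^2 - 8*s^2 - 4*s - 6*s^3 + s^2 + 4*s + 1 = -6*s^3 + s^2*(-12*d - 7) + s*(-8*d - 2)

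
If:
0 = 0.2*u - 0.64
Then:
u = 3.20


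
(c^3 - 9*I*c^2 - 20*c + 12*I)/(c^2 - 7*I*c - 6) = c - 2*I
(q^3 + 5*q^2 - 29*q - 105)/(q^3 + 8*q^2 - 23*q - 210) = (q + 3)/(q + 6)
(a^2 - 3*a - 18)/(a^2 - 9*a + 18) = (a + 3)/(a - 3)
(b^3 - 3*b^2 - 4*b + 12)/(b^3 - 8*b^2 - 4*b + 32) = (b - 3)/(b - 8)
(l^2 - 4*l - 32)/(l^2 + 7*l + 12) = (l - 8)/(l + 3)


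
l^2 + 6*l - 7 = (l - 1)*(l + 7)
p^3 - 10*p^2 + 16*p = p*(p - 8)*(p - 2)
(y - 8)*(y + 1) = y^2 - 7*y - 8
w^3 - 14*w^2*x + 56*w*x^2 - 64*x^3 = (w - 8*x)*(w - 4*x)*(w - 2*x)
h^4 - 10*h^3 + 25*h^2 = h^2*(h - 5)^2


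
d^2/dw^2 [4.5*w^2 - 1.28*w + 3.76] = 9.00000000000000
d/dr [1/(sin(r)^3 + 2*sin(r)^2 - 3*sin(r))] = (-4/tan(r) + 3*cos(r)^3/sin(r)^2)/((sin(r) - 1)^2*(sin(r) + 3)^2)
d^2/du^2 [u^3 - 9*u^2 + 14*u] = 6*u - 18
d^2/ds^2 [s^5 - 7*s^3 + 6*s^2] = 20*s^3 - 42*s + 12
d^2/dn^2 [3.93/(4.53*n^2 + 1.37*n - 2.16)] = (-161.294274*n^2 - 48.779946*n + 3.93*(9.06*n + 1.37)*(18.12*n + 2.74) + 76.908528)/(4.53*n^2 + 1.37*n - 2.16)^3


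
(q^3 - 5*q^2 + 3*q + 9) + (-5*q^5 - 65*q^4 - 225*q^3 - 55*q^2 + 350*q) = -5*q^5 - 65*q^4 - 224*q^3 - 60*q^2 + 353*q + 9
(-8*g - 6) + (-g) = -9*g - 6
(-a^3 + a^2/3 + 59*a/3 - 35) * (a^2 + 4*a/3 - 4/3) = -a^5 - a^4 + 193*a^3/9 - 83*a^2/9 - 656*a/9 + 140/3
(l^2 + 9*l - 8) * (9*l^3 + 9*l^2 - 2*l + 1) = 9*l^5 + 90*l^4 + 7*l^3 - 89*l^2 + 25*l - 8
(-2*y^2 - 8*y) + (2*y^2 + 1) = 1 - 8*y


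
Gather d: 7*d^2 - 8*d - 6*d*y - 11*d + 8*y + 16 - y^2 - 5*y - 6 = 7*d^2 + d*(-6*y - 19) - y^2 + 3*y + 10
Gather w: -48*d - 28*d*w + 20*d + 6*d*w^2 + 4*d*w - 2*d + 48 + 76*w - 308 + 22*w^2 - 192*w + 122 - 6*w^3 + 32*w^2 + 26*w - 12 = -30*d - 6*w^3 + w^2*(6*d + 54) + w*(-24*d - 90) - 150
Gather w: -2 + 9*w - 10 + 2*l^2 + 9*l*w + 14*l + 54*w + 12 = 2*l^2 + 14*l + w*(9*l + 63)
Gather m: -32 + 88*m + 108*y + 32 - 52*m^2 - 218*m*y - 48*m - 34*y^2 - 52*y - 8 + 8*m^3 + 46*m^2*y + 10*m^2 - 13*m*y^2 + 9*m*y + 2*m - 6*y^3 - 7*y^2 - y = 8*m^3 + m^2*(46*y - 42) + m*(-13*y^2 - 209*y + 42) - 6*y^3 - 41*y^2 + 55*y - 8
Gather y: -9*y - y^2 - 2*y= -y^2 - 11*y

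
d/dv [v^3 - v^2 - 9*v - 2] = 3*v^2 - 2*v - 9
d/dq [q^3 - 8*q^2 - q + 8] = 3*q^2 - 16*q - 1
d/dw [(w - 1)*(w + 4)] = 2*w + 3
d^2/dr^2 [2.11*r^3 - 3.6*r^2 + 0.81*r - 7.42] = 12.66*r - 7.2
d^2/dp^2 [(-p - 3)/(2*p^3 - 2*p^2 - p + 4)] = 2*(-(p + 3)*(-6*p^2 + 4*p + 1)^2 + (6*p^2 - 4*p + 2*(p + 3)*(3*p - 1) - 1)*(2*p^3 - 2*p^2 - p + 4))/(2*p^3 - 2*p^2 - p + 4)^3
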